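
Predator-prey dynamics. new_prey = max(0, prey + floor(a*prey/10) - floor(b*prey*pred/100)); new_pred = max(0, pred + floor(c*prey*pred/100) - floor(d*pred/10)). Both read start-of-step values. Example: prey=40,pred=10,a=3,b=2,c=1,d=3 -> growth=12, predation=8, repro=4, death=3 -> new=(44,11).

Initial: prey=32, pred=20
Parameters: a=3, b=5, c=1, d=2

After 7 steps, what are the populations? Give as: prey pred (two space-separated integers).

Step 1: prey: 32+9-32=9; pred: 20+6-4=22
Step 2: prey: 9+2-9=2; pred: 22+1-4=19
Step 3: prey: 2+0-1=1; pred: 19+0-3=16
Step 4: prey: 1+0-0=1; pred: 16+0-3=13
Step 5: prey: 1+0-0=1; pred: 13+0-2=11
Step 6: prey: 1+0-0=1; pred: 11+0-2=9
Step 7: prey: 1+0-0=1; pred: 9+0-1=8

Answer: 1 8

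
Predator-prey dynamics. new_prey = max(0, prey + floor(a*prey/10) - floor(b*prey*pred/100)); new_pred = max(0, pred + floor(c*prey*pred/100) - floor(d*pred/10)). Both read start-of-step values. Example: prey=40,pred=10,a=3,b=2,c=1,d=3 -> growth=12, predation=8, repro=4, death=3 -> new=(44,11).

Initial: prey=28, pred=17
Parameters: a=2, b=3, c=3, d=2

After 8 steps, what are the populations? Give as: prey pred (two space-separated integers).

Step 1: prey: 28+5-14=19; pred: 17+14-3=28
Step 2: prey: 19+3-15=7; pred: 28+15-5=38
Step 3: prey: 7+1-7=1; pred: 38+7-7=38
Step 4: prey: 1+0-1=0; pred: 38+1-7=32
Step 5: prey: 0+0-0=0; pred: 32+0-6=26
Step 6: prey: 0+0-0=0; pred: 26+0-5=21
Step 7: prey: 0+0-0=0; pred: 21+0-4=17
Step 8: prey: 0+0-0=0; pred: 17+0-3=14

Answer: 0 14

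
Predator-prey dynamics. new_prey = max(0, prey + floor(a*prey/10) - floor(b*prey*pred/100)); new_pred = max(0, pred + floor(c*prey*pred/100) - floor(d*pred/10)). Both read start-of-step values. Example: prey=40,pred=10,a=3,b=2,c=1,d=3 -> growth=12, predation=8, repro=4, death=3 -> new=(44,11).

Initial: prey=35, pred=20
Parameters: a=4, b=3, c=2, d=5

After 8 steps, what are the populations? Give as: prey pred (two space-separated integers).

Answer: 14 2

Derivation:
Step 1: prey: 35+14-21=28; pred: 20+14-10=24
Step 2: prey: 28+11-20=19; pred: 24+13-12=25
Step 3: prey: 19+7-14=12; pred: 25+9-12=22
Step 4: prey: 12+4-7=9; pred: 22+5-11=16
Step 5: prey: 9+3-4=8; pred: 16+2-8=10
Step 6: prey: 8+3-2=9; pred: 10+1-5=6
Step 7: prey: 9+3-1=11; pred: 6+1-3=4
Step 8: prey: 11+4-1=14; pred: 4+0-2=2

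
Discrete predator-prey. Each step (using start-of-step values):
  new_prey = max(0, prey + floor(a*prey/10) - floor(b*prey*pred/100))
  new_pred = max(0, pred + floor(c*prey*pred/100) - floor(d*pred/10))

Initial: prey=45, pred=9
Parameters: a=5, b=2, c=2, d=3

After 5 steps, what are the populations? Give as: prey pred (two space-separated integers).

Answer: 0 135

Derivation:
Step 1: prey: 45+22-8=59; pred: 9+8-2=15
Step 2: prey: 59+29-17=71; pred: 15+17-4=28
Step 3: prey: 71+35-39=67; pred: 28+39-8=59
Step 4: prey: 67+33-79=21; pred: 59+79-17=121
Step 5: prey: 21+10-50=0; pred: 121+50-36=135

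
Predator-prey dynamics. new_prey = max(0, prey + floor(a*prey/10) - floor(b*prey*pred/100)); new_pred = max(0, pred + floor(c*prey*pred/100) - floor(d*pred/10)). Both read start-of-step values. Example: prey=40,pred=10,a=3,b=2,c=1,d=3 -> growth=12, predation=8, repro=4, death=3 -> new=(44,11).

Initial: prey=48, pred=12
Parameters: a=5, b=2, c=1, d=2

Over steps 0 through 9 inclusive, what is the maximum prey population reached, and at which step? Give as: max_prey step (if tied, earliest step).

Step 1: prey: 48+24-11=61; pred: 12+5-2=15
Step 2: prey: 61+30-18=73; pred: 15+9-3=21
Step 3: prey: 73+36-30=79; pred: 21+15-4=32
Step 4: prey: 79+39-50=68; pred: 32+25-6=51
Step 5: prey: 68+34-69=33; pred: 51+34-10=75
Step 6: prey: 33+16-49=0; pred: 75+24-15=84
Step 7: prey: 0+0-0=0; pred: 84+0-16=68
Step 8: prey: 0+0-0=0; pred: 68+0-13=55
Step 9: prey: 0+0-0=0; pred: 55+0-11=44
Max prey = 79 at step 3

Answer: 79 3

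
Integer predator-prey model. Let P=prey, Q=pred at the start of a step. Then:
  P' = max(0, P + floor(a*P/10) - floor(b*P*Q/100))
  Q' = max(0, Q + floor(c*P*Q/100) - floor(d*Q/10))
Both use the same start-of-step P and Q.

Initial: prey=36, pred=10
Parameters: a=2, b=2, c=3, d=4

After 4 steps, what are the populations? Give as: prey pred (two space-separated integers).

Step 1: prey: 36+7-7=36; pred: 10+10-4=16
Step 2: prey: 36+7-11=32; pred: 16+17-6=27
Step 3: prey: 32+6-17=21; pred: 27+25-10=42
Step 4: prey: 21+4-17=8; pred: 42+26-16=52

Answer: 8 52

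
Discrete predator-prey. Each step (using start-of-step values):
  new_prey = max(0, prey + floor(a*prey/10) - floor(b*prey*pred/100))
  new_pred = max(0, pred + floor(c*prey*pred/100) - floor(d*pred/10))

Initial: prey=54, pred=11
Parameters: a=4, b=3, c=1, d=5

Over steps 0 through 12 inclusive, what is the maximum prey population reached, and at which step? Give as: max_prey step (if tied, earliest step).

Step 1: prey: 54+21-17=58; pred: 11+5-5=11
Step 2: prey: 58+23-19=62; pred: 11+6-5=12
Step 3: prey: 62+24-22=64; pred: 12+7-6=13
Step 4: prey: 64+25-24=65; pred: 13+8-6=15
Step 5: prey: 65+26-29=62; pred: 15+9-7=17
Step 6: prey: 62+24-31=55; pred: 17+10-8=19
Step 7: prey: 55+22-31=46; pred: 19+10-9=20
Step 8: prey: 46+18-27=37; pred: 20+9-10=19
Step 9: prey: 37+14-21=30; pred: 19+7-9=17
Step 10: prey: 30+12-15=27; pred: 17+5-8=14
Step 11: prey: 27+10-11=26; pred: 14+3-7=10
Step 12: prey: 26+10-7=29; pred: 10+2-5=7
Max prey = 65 at step 4

Answer: 65 4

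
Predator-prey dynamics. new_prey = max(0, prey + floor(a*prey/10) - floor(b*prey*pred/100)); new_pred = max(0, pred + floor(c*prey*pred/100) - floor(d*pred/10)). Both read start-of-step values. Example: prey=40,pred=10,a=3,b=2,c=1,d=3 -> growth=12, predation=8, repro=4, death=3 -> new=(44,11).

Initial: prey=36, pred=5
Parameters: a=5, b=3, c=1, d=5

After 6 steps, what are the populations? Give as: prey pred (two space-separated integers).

Answer: 222 21

Derivation:
Step 1: prey: 36+18-5=49; pred: 5+1-2=4
Step 2: prey: 49+24-5=68; pred: 4+1-2=3
Step 3: prey: 68+34-6=96; pred: 3+2-1=4
Step 4: prey: 96+48-11=133; pred: 4+3-2=5
Step 5: prey: 133+66-19=180; pred: 5+6-2=9
Step 6: prey: 180+90-48=222; pred: 9+16-4=21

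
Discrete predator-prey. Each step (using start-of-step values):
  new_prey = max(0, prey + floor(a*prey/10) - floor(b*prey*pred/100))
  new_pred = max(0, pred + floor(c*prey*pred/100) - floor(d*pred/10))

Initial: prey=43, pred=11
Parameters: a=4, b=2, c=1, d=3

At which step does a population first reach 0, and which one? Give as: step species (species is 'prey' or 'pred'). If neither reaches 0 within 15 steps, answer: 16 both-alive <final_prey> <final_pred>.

Step 1: prey: 43+17-9=51; pred: 11+4-3=12
Step 2: prey: 51+20-12=59; pred: 12+6-3=15
Step 3: prey: 59+23-17=65; pred: 15+8-4=19
Step 4: prey: 65+26-24=67; pred: 19+12-5=26
Step 5: prey: 67+26-34=59; pred: 26+17-7=36
Step 6: prey: 59+23-42=40; pred: 36+21-10=47
Step 7: prey: 40+16-37=19; pred: 47+18-14=51
Step 8: prey: 19+7-19=7; pred: 51+9-15=45
Step 9: prey: 7+2-6=3; pred: 45+3-13=35
Step 10: prey: 3+1-2=2; pred: 35+1-10=26
Step 11: prey: 2+0-1=1; pred: 26+0-7=19
Step 12: prey: 1+0-0=1; pred: 19+0-5=14
Step 13: prey: 1+0-0=1; pred: 14+0-4=10
Step 14: prey: 1+0-0=1; pred: 10+0-3=7
Step 15: prey: 1+0-0=1; pred: 7+0-2=5
No extinction within 15 steps

Answer: 16 both-alive 1 5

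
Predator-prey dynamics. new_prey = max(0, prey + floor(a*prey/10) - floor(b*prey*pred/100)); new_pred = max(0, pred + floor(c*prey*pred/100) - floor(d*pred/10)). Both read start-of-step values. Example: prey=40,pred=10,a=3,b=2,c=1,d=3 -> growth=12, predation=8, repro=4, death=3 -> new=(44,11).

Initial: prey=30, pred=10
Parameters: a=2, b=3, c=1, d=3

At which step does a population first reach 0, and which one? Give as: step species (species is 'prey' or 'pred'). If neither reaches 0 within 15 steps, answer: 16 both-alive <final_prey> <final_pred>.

Answer: 16 both-alive 23 6

Derivation:
Step 1: prey: 30+6-9=27; pred: 10+3-3=10
Step 2: prey: 27+5-8=24; pred: 10+2-3=9
Step 3: prey: 24+4-6=22; pred: 9+2-2=9
Step 4: prey: 22+4-5=21; pred: 9+1-2=8
Step 5: prey: 21+4-5=20; pred: 8+1-2=7
Step 6: prey: 20+4-4=20; pred: 7+1-2=6
Step 7: prey: 20+4-3=21; pred: 6+1-1=6
Step 8: prey: 21+4-3=22; pred: 6+1-1=6
Step 9: prey: 22+4-3=23; pred: 6+1-1=6
Step 10: prey: 23+4-4=23; pred: 6+1-1=6
Steps 11-15: state stable at prey=23, pred=6 (no change)
No extinction within 15 steps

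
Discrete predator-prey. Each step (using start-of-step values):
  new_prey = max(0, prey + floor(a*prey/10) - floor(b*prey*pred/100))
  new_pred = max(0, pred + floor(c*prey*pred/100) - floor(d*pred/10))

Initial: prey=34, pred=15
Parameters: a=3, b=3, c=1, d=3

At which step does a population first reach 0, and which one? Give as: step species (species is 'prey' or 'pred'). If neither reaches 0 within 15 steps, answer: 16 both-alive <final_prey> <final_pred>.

Step 1: prey: 34+10-15=29; pred: 15+5-4=16
Step 2: prey: 29+8-13=24; pred: 16+4-4=16
Step 3: prey: 24+7-11=20; pred: 16+3-4=15
Step 4: prey: 20+6-9=17; pred: 15+3-4=14
Step 5: prey: 17+5-7=15; pred: 14+2-4=12
Step 6: prey: 15+4-5=14; pred: 12+1-3=10
Step 7: prey: 14+4-4=14; pred: 10+1-3=8
Step 8: prey: 14+4-3=15; pred: 8+1-2=7
Step 9: prey: 15+4-3=16; pred: 7+1-2=6
Step 10: prey: 16+4-2=18; pred: 6+0-1=5
Step 11: prey: 18+5-2=21; pred: 5+0-1=4
Step 12: prey: 21+6-2=25; pred: 4+0-1=3
Step 13: prey: 25+7-2=30; pred: 3+0-0=3
Step 14: prey: 30+9-2=37; pred: 3+0-0=3
Step 15: prey: 37+11-3=45; pred: 3+1-0=4
No extinction within 15 steps

Answer: 16 both-alive 45 4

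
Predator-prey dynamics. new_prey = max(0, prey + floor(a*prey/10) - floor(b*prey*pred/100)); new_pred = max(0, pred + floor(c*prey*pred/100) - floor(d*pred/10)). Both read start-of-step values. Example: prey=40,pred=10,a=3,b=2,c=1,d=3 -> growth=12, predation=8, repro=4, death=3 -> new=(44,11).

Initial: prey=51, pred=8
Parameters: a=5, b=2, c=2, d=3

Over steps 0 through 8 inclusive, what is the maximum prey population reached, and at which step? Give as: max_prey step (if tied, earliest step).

Step 1: prey: 51+25-8=68; pred: 8+8-2=14
Step 2: prey: 68+34-19=83; pred: 14+19-4=29
Step 3: prey: 83+41-48=76; pred: 29+48-8=69
Step 4: prey: 76+38-104=10; pred: 69+104-20=153
Step 5: prey: 10+5-30=0; pred: 153+30-45=138
Step 6: prey: 0+0-0=0; pred: 138+0-41=97
Step 7: prey: 0+0-0=0; pred: 97+0-29=68
Step 8: prey: 0+0-0=0; pred: 68+0-20=48
Max prey = 83 at step 2

Answer: 83 2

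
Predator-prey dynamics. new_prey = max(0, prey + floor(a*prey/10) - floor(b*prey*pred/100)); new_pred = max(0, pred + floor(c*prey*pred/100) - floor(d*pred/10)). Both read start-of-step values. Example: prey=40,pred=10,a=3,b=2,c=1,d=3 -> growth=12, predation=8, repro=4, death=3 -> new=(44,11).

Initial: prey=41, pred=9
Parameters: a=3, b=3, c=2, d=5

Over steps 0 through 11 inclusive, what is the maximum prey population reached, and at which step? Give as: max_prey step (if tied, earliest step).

Step 1: prey: 41+12-11=42; pred: 9+7-4=12
Step 2: prey: 42+12-15=39; pred: 12+10-6=16
Step 3: prey: 39+11-18=32; pred: 16+12-8=20
Step 4: prey: 32+9-19=22; pred: 20+12-10=22
Step 5: prey: 22+6-14=14; pred: 22+9-11=20
Step 6: prey: 14+4-8=10; pred: 20+5-10=15
Step 7: prey: 10+3-4=9; pred: 15+3-7=11
Step 8: prey: 9+2-2=9; pred: 11+1-5=7
Step 9: prey: 9+2-1=10; pred: 7+1-3=5
Step 10: prey: 10+3-1=12; pred: 5+1-2=4
Step 11: prey: 12+3-1=14; pred: 4+0-2=2
Max prey = 42 at step 1

Answer: 42 1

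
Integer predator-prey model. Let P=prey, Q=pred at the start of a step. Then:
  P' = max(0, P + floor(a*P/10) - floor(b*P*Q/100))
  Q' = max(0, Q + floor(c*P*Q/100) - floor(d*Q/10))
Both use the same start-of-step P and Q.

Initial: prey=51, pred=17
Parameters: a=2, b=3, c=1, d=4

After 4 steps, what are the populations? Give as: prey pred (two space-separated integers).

Answer: 12 11

Derivation:
Step 1: prey: 51+10-26=35; pred: 17+8-6=19
Step 2: prey: 35+7-19=23; pred: 19+6-7=18
Step 3: prey: 23+4-12=15; pred: 18+4-7=15
Step 4: prey: 15+3-6=12; pred: 15+2-6=11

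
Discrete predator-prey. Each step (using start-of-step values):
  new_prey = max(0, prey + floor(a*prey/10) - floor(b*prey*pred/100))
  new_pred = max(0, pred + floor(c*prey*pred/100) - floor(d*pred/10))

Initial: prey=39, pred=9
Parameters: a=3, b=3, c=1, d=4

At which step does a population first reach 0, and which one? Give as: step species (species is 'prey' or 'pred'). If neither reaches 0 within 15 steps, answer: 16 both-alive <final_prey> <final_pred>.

Step 1: prey: 39+11-10=40; pred: 9+3-3=9
Step 2: prey: 40+12-10=42; pred: 9+3-3=9
Step 3: prey: 42+12-11=43; pred: 9+3-3=9
Step 4: prey: 43+12-11=44; pred: 9+3-3=9
Step 5: prey: 44+13-11=46; pred: 9+3-3=9
Step 6: prey: 46+13-12=47; pred: 9+4-3=10
Step 7: prey: 47+14-14=47; pred: 10+4-4=10
Steps 8-15: state stable at prey=47, pred=10 (no change)
No extinction within 15 steps

Answer: 16 both-alive 47 10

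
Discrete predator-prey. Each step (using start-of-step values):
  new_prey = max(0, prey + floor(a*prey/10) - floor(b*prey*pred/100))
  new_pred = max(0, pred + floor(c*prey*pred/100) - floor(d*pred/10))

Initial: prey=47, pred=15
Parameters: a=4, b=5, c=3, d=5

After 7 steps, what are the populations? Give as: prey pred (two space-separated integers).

Answer: 0 2

Derivation:
Step 1: prey: 47+18-35=30; pred: 15+21-7=29
Step 2: prey: 30+12-43=0; pred: 29+26-14=41
Step 3: prey: 0+0-0=0; pred: 41+0-20=21
Step 4: prey: 0+0-0=0; pred: 21+0-10=11
Step 5: prey: 0+0-0=0; pred: 11+0-5=6
Step 6: prey: 0+0-0=0; pred: 6+0-3=3
Step 7: prey: 0+0-0=0; pred: 3+0-1=2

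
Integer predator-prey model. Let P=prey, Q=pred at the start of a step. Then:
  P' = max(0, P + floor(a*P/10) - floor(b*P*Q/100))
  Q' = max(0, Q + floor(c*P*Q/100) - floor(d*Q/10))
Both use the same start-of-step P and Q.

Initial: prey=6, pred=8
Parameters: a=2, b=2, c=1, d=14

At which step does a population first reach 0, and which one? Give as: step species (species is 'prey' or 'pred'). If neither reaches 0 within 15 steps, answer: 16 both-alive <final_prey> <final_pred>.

Answer: 1 pred

Derivation:
Step 1: prey: 6+1-0=7; pred: 8+0-11=0
First extinction: pred at step 1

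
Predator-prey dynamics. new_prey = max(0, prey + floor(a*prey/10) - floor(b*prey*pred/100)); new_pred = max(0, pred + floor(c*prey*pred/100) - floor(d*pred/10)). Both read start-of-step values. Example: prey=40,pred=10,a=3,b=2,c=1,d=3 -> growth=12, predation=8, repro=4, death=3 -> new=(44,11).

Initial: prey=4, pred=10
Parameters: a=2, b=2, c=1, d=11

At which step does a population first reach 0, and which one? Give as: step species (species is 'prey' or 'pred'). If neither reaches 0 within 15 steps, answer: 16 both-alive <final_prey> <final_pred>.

Step 1: prey: 4+0-0=4; pred: 10+0-11=0
First extinction: pred at step 1

Answer: 1 pred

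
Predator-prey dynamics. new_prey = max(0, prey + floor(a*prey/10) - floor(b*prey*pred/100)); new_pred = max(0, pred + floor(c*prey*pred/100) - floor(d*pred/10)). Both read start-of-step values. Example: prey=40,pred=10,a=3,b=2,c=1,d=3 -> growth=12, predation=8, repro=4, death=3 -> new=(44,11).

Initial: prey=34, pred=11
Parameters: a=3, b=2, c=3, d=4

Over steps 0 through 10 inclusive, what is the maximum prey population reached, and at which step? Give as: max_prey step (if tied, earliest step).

Step 1: prey: 34+10-7=37; pred: 11+11-4=18
Step 2: prey: 37+11-13=35; pred: 18+19-7=30
Step 3: prey: 35+10-21=24; pred: 30+31-12=49
Step 4: prey: 24+7-23=8; pred: 49+35-19=65
Step 5: prey: 8+2-10=0; pred: 65+15-26=54
Step 6: prey: 0+0-0=0; pred: 54+0-21=33
Step 7: prey: 0+0-0=0; pred: 33+0-13=20
Step 8: prey: 0+0-0=0; pred: 20+0-8=12
Step 9: prey: 0+0-0=0; pred: 12+0-4=8
Step 10: prey: 0+0-0=0; pred: 8+0-3=5
Max prey = 37 at step 1

Answer: 37 1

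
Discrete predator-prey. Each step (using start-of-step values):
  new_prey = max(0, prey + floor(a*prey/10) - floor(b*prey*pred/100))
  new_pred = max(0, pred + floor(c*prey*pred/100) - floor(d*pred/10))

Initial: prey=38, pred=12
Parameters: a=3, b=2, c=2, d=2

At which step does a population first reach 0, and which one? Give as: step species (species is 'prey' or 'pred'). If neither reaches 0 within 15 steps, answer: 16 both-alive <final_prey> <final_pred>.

Answer: 5 prey

Derivation:
Step 1: prey: 38+11-9=40; pred: 12+9-2=19
Step 2: prey: 40+12-15=37; pred: 19+15-3=31
Step 3: prey: 37+11-22=26; pred: 31+22-6=47
Step 4: prey: 26+7-24=9; pred: 47+24-9=62
Step 5: prey: 9+2-11=0; pred: 62+11-12=61
First extinction: prey at step 5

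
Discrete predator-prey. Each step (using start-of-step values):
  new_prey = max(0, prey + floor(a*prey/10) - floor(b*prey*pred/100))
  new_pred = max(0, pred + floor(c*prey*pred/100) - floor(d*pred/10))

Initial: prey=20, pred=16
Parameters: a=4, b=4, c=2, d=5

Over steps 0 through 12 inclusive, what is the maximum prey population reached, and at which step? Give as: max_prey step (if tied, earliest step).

Answer: 72 12

Derivation:
Step 1: prey: 20+8-12=16; pred: 16+6-8=14
Step 2: prey: 16+6-8=14; pred: 14+4-7=11
Step 3: prey: 14+5-6=13; pred: 11+3-5=9
Step 4: prey: 13+5-4=14; pred: 9+2-4=7
Step 5: prey: 14+5-3=16; pred: 7+1-3=5
Step 6: prey: 16+6-3=19; pred: 5+1-2=4
Step 7: prey: 19+7-3=23; pred: 4+1-2=3
Step 8: prey: 23+9-2=30; pred: 3+1-1=3
Step 9: prey: 30+12-3=39; pred: 3+1-1=3
Step 10: prey: 39+15-4=50; pred: 3+2-1=4
Step 11: prey: 50+20-8=62; pred: 4+4-2=6
Step 12: prey: 62+24-14=72; pred: 6+7-3=10
Max prey = 72 at step 12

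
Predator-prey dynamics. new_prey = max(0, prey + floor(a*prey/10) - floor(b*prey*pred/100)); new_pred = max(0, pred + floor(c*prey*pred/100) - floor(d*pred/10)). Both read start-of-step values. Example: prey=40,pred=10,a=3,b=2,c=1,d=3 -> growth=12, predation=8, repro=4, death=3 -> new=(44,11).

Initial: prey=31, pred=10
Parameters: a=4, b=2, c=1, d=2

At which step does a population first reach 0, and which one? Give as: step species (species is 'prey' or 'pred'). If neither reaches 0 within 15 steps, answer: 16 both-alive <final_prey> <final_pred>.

Answer: 16 both-alive 1 16

Derivation:
Step 1: prey: 31+12-6=37; pred: 10+3-2=11
Step 2: prey: 37+14-8=43; pred: 11+4-2=13
Step 3: prey: 43+17-11=49; pred: 13+5-2=16
Step 4: prey: 49+19-15=53; pred: 16+7-3=20
Step 5: prey: 53+21-21=53; pred: 20+10-4=26
Step 6: prey: 53+21-27=47; pred: 26+13-5=34
Step 7: prey: 47+18-31=34; pred: 34+15-6=43
Step 8: prey: 34+13-29=18; pred: 43+14-8=49
Step 9: prey: 18+7-17=8; pred: 49+8-9=48
Step 10: prey: 8+3-7=4; pred: 48+3-9=42
Step 11: prey: 4+1-3=2; pred: 42+1-8=35
Step 12: prey: 2+0-1=1; pred: 35+0-7=28
Step 13: prey: 1+0-0=1; pred: 28+0-5=23
Step 14: prey: 1+0-0=1; pred: 23+0-4=19
Step 15: prey: 1+0-0=1; pred: 19+0-3=16
No extinction within 15 steps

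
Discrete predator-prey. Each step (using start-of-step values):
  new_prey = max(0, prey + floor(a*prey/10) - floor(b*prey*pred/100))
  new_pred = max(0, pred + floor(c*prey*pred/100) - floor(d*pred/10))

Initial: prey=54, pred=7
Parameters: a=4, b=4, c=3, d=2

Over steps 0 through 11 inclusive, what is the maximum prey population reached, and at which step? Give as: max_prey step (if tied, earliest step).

Step 1: prey: 54+21-15=60; pred: 7+11-1=17
Step 2: prey: 60+24-40=44; pred: 17+30-3=44
Step 3: prey: 44+17-77=0; pred: 44+58-8=94
Step 4: prey: 0+0-0=0; pred: 94+0-18=76
Step 5: prey: 0+0-0=0; pred: 76+0-15=61
Step 6: prey: 0+0-0=0; pred: 61+0-12=49
Step 7: prey: 0+0-0=0; pred: 49+0-9=40
Step 8: prey: 0+0-0=0; pred: 40+0-8=32
Step 9: prey: 0+0-0=0; pred: 32+0-6=26
Step 10: prey: 0+0-0=0; pred: 26+0-5=21
Step 11: prey: 0+0-0=0; pred: 21+0-4=17
Max prey = 60 at step 1

Answer: 60 1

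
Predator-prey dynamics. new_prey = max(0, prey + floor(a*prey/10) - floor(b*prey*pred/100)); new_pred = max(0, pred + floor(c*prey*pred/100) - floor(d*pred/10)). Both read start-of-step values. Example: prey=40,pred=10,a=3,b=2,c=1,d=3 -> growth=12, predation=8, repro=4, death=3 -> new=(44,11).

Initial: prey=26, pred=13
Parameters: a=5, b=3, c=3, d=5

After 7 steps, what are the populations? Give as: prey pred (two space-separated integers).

Answer: 3 11

Derivation:
Step 1: prey: 26+13-10=29; pred: 13+10-6=17
Step 2: prey: 29+14-14=29; pred: 17+14-8=23
Step 3: prey: 29+14-20=23; pred: 23+20-11=32
Step 4: prey: 23+11-22=12; pred: 32+22-16=38
Step 5: prey: 12+6-13=5; pred: 38+13-19=32
Step 6: prey: 5+2-4=3; pred: 32+4-16=20
Step 7: prey: 3+1-1=3; pred: 20+1-10=11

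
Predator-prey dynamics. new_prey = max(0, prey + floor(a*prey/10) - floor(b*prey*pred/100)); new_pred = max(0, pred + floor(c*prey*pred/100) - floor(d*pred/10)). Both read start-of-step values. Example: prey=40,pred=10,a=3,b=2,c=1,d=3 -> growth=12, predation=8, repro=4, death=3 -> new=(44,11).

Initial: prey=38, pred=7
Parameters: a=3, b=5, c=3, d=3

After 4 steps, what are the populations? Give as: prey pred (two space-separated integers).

Step 1: prey: 38+11-13=36; pred: 7+7-2=12
Step 2: prey: 36+10-21=25; pred: 12+12-3=21
Step 3: prey: 25+7-26=6; pred: 21+15-6=30
Step 4: prey: 6+1-9=0; pred: 30+5-9=26

Answer: 0 26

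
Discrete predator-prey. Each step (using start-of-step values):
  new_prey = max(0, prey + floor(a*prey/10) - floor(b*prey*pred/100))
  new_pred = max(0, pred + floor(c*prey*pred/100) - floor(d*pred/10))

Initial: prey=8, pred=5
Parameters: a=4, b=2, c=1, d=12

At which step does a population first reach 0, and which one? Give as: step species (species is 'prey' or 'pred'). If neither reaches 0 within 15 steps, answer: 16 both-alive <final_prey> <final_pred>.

Step 1: prey: 8+3-0=11; pred: 5+0-6=0
First extinction: pred at step 1

Answer: 1 pred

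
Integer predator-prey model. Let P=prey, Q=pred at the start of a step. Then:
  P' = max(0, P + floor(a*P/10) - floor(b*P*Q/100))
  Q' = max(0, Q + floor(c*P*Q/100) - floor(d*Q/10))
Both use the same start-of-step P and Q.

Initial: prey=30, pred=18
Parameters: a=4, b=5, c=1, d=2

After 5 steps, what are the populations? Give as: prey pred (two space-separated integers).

Answer: 1 12

Derivation:
Step 1: prey: 30+12-27=15; pred: 18+5-3=20
Step 2: prey: 15+6-15=6; pred: 20+3-4=19
Step 3: prey: 6+2-5=3; pred: 19+1-3=17
Step 4: prey: 3+1-2=2; pred: 17+0-3=14
Step 5: prey: 2+0-1=1; pred: 14+0-2=12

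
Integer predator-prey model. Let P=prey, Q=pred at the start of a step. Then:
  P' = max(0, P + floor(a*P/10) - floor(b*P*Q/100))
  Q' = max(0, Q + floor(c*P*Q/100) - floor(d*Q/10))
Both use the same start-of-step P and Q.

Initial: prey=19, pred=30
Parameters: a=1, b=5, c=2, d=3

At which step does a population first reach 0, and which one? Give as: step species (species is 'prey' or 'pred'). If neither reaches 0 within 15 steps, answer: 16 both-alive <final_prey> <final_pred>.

Step 1: prey: 19+1-28=0; pred: 30+11-9=32
First extinction: prey at step 1

Answer: 1 prey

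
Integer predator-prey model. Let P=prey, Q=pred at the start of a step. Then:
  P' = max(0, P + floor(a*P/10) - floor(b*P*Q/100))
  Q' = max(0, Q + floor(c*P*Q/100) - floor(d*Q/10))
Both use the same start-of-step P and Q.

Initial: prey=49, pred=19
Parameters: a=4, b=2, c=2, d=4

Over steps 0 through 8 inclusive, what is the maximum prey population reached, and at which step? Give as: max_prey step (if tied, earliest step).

Step 1: prey: 49+19-18=50; pred: 19+18-7=30
Step 2: prey: 50+20-30=40; pred: 30+30-12=48
Step 3: prey: 40+16-38=18; pred: 48+38-19=67
Step 4: prey: 18+7-24=1; pred: 67+24-26=65
Step 5: prey: 1+0-1=0; pred: 65+1-26=40
Step 6: prey: 0+0-0=0; pred: 40+0-16=24
Step 7: prey: 0+0-0=0; pred: 24+0-9=15
Step 8: prey: 0+0-0=0; pred: 15+0-6=9
Max prey = 50 at step 1

Answer: 50 1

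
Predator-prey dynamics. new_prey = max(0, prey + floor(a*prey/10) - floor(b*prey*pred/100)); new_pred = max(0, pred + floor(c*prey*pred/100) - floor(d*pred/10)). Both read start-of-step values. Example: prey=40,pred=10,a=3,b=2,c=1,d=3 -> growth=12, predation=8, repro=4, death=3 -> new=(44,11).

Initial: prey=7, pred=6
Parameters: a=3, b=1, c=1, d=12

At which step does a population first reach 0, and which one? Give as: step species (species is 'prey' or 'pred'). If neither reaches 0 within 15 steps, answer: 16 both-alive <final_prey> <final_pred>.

Answer: 1 pred

Derivation:
Step 1: prey: 7+2-0=9; pred: 6+0-7=0
First extinction: pred at step 1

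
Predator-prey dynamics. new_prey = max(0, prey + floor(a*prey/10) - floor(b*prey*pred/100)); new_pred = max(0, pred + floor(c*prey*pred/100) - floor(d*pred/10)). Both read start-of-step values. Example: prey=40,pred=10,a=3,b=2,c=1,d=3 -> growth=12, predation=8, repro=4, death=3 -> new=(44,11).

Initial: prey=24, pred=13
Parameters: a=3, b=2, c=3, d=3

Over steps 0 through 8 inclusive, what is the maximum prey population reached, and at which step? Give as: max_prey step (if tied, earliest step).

Step 1: prey: 24+7-6=25; pred: 13+9-3=19
Step 2: prey: 25+7-9=23; pred: 19+14-5=28
Step 3: prey: 23+6-12=17; pred: 28+19-8=39
Step 4: prey: 17+5-13=9; pred: 39+19-11=47
Step 5: prey: 9+2-8=3; pred: 47+12-14=45
Step 6: prey: 3+0-2=1; pred: 45+4-13=36
Step 7: prey: 1+0-0=1; pred: 36+1-10=27
Step 8: prey: 1+0-0=1; pred: 27+0-8=19
Max prey = 25 at step 1

Answer: 25 1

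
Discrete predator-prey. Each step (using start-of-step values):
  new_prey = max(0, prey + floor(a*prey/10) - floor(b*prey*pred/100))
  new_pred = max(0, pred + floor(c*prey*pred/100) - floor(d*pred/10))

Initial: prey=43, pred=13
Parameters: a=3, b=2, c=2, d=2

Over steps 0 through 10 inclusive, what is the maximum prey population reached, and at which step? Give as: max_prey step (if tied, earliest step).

Answer: 44 1

Derivation:
Step 1: prey: 43+12-11=44; pred: 13+11-2=22
Step 2: prey: 44+13-19=38; pred: 22+19-4=37
Step 3: prey: 38+11-28=21; pred: 37+28-7=58
Step 4: prey: 21+6-24=3; pred: 58+24-11=71
Step 5: prey: 3+0-4=0; pred: 71+4-14=61
Step 6: prey: 0+0-0=0; pred: 61+0-12=49
Step 7: prey: 0+0-0=0; pred: 49+0-9=40
Step 8: prey: 0+0-0=0; pred: 40+0-8=32
Step 9: prey: 0+0-0=0; pred: 32+0-6=26
Step 10: prey: 0+0-0=0; pred: 26+0-5=21
Max prey = 44 at step 1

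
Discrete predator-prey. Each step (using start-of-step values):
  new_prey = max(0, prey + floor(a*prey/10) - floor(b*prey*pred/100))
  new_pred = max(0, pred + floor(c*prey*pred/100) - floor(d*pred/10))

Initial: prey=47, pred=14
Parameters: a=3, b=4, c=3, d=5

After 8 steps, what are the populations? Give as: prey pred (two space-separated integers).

Answer: 0 1

Derivation:
Step 1: prey: 47+14-26=35; pred: 14+19-7=26
Step 2: prey: 35+10-36=9; pred: 26+27-13=40
Step 3: prey: 9+2-14=0; pred: 40+10-20=30
Step 4: prey: 0+0-0=0; pred: 30+0-15=15
Step 5: prey: 0+0-0=0; pred: 15+0-7=8
Step 6: prey: 0+0-0=0; pred: 8+0-4=4
Step 7: prey: 0+0-0=0; pred: 4+0-2=2
Step 8: prey: 0+0-0=0; pred: 2+0-1=1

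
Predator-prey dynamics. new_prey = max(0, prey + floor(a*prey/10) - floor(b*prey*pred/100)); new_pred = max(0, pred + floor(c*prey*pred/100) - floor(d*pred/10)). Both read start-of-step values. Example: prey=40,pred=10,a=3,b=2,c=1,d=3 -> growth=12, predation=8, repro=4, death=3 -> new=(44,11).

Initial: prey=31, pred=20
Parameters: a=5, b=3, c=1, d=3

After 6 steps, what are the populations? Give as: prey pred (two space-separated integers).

Answer: 25 15

Derivation:
Step 1: prey: 31+15-18=28; pred: 20+6-6=20
Step 2: prey: 28+14-16=26; pred: 20+5-6=19
Step 3: prey: 26+13-14=25; pred: 19+4-5=18
Step 4: prey: 25+12-13=24; pred: 18+4-5=17
Step 5: prey: 24+12-12=24; pred: 17+4-5=16
Step 6: prey: 24+12-11=25; pred: 16+3-4=15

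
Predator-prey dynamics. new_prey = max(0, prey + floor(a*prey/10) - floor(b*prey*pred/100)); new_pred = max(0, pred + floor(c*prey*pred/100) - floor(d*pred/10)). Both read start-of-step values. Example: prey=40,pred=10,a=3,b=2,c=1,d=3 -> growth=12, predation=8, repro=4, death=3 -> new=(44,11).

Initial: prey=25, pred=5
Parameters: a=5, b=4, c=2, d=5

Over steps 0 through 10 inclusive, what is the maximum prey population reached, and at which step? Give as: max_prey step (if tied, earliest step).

Step 1: prey: 25+12-5=32; pred: 5+2-2=5
Step 2: prey: 32+16-6=42; pred: 5+3-2=6
Step 3: prey: 42+21-10=53; pred: 6+5-3=8
Step 4: prey: 53+26-16=63; pred: 8+8-4=12
Step 5: prey: 63+31-30=64; pred: 12+15-6=21
Step 6: prey: 64+32-53=43; pred: 21+26-10=37
Step 7: prey: 43+21-63=1; pred: 37+31-18=50
Step 8: prey: 1+0-2=0; pred: 50+1-25=26
Step 9: prey: 0+0-0=0; pred: 26+0-13=13
Step 10: prey: 0+0-0=0; pred: 13+0-6=7
Max prey = 64 at step 5

Answer: 64 5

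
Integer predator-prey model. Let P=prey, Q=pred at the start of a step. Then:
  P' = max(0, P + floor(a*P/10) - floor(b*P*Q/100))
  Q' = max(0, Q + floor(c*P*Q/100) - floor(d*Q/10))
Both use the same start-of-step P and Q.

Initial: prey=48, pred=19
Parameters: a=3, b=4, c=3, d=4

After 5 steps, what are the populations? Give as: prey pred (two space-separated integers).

Step 1: prey: 48+14-36=26; pred: 19+27-7=39
Step 2: prey: 26+7-40=0; pred: 39+30-15=54
Step 3: prey: 0+0-0=0; pred: 54+0-21=33
Step 4: prey: 0+0-0=0; pred: 33+0-13=20
Step 5: prey: 0+0-0=0; pred: 20+0-8=12

Answer: 0 12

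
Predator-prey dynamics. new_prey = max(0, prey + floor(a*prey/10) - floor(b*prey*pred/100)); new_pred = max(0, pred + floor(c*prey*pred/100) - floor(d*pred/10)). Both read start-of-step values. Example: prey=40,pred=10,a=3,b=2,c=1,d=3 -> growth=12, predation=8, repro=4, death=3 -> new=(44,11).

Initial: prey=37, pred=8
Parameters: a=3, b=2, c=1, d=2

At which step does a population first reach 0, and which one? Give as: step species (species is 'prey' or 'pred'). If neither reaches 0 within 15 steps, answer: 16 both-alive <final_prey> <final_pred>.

Step 1: prey: 37+11-5=43; pred: 8+2-1=9
Step 2: prey: 43+12-7=48; pred: 9+3-1=11
Step 3: prey: 48+14-10=52; pred: 11+5-2=14
Step 4: prey: 52+15-14=53; pred: 14+7-2=19
Step 5: prey: 53+15-20=48; pred: 19+10-3=26
Step 6: prey: 48+14-24=38; pred: 26+12-5=33
Step 7: prey: 38+11-25=24; pred: 33+12-6=39
Step 8: prey: 24+7-18=13; pred: 39+9-7=41
Step 9: prey: 13+3-10=6; pred: 41+5-8=38
Step 10: prey: 6+1-4=3; pred: 38+2-7=33
Step 11: prey: 3+0-1=2; pred: 33+0-6=27
Step 12: prey: 2+0-1=1; pred: 27+0-5=22
Step 13: prey: 1+0-0=1; pred: 22+0-4=18
Step 14: prey: 1+0-0=1; pred: 18+0-3=15
Step 15: prey: 1+0-0=1; pred: 15+0-3=12
No extinction within 15 steps

Answer: 16 both-alive 1 12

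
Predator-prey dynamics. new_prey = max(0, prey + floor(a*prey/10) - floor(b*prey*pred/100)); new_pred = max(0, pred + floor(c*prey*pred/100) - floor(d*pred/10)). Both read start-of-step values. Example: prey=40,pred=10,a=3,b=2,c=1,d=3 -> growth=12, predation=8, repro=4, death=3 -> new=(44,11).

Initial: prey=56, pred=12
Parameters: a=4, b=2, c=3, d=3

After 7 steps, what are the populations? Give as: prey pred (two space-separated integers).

Step 1: prey: 56+22-13=65; pred: 12+20-3=29
Step 2: prey: 65+26-37=54; pred: 29+56-8=77
Step 3: prey: 54+21-83=0; pred: 77+124-23=178
Step 4: prey: 0+0-0=0; pred: 178+0-53=125
Step 5: prey: 0+0-0=0; pred: 125+0-37=88
Step 6: prey: 0+0-0=0; pred: 88+0-26=62
Step 7: prey: 0+0-0=0; pred: 62+0-18=44

Answer: 0 44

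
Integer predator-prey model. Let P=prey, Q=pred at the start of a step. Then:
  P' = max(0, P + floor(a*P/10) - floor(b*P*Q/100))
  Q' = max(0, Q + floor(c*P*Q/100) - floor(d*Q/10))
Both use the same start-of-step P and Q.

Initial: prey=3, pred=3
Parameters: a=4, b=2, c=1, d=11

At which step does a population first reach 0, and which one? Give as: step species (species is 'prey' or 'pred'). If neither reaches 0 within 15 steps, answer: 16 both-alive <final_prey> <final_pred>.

Answer: 1 pred

Derivation:
Step 1: prey: 3+1-0=4; pred: 3+0-3=0
First extinction: pred at step 1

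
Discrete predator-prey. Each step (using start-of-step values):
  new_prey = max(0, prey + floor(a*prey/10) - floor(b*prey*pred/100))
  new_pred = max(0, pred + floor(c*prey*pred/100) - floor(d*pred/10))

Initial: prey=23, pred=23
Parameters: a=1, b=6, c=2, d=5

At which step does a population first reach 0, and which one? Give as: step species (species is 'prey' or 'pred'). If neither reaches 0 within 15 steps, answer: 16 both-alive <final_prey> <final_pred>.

Answer: 1 prey

Derivation:
Step 1: prey: 23+2-31=0; pred: 23+10-11=22
First extinction: prey at step 1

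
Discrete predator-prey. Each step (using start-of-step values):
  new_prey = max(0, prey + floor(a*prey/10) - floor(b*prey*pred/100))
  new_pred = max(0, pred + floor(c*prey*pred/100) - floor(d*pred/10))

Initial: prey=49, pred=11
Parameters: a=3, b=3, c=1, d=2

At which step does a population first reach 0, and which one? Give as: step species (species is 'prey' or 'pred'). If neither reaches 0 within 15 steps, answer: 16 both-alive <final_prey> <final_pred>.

Answer: 16 both-alive 2 5

Derivation:
Step 1: prey: 49+14-16=47; pred: 11+5-2=14
Step 2: prey: 47+14-19=42; pred: 14+6-2=18
Step 3: prey: 42+12-22=32; pred: 18+7-3=22
Step 4: prey: 32+9-21=20; pred: 22+7-4=25
Step 5: prey: 20+6-15=11; pred: 25+5-5=25
Step 6: prey: 11+3-8=6; pred: 25+2-5=22
Step 7: prey: 6+1-3=4; pred: 22+1-4=19
Step 8: prey: 4+1-2=3; pred: 19+0-3=16
Step 9: prey: 3+0-1=2; pred: 16+0-3=13
Step 10: prey: 2+0-0=2; pred: 13+0-2=11
Step 11: prey: 2+0-0=2; pred: 11+0-2=9
Step 12: prey: 2+0-0=2; pred: 9+0-1=8
Step 13: prey: 2+0-0=2; pred: 8+0-1=7
Step 14: prey: 2+0-0=2; pred: 7+0-1=6
Step 15: prey: 2+0-0=2; pred: 6+0-1=5
No extinction within 15 steps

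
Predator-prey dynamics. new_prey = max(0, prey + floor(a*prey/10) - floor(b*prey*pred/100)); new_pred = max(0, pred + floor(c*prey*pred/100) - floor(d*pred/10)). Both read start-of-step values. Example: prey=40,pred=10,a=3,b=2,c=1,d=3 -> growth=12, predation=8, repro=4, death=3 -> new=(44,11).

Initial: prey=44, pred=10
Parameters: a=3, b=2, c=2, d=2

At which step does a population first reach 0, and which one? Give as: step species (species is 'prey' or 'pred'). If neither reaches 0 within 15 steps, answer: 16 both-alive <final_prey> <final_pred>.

Answer: 5 prey

Derivation:
Step 1: prey: 44+13-8=49; pred: 10+8-2=16
Step 2: prey: 49+14-15=48; pred: 16+15-3=28
Step 3: prey: 48+14-26=36; pred: 28+26-5=49
Step 4: prey: 36+10-35=11; pred: 49+35-9=75
Step 5: prey: 11+3-16=0; pred: 75+16-15=76
First extinction: prey at step 5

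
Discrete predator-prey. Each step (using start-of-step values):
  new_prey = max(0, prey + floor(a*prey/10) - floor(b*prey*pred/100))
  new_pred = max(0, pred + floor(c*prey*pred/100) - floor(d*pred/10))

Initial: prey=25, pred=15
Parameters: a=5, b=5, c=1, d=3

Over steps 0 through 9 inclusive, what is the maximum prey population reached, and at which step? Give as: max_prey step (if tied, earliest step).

Answer: 36 9

Derivation:
Step 1: prey: 25+12-18=19; pred: 15+3-4=14
Step 2: prey: 19+9-13=15; pred: 14+2-4=12
Step 3: prey: 15+7-9=13; pred: 12+1-3=10
Step 4: prey: 13+6-6=13; pred: 10+1-3=8
Step 5: prey: 13+6-5=14; pred: 8+1-2=7
Step 6: prey: 14+7-4=17; pred: 7+0-2=5
Step 7: prey: 17+8-4=21; pred: 5+0-1=4
Step 8: prey: 21+10-4=27; pred: 4+0-1=3
Step 9: prey: 27+13-4=36; pred: 3+0-0=3
Max prey = 36 at step 9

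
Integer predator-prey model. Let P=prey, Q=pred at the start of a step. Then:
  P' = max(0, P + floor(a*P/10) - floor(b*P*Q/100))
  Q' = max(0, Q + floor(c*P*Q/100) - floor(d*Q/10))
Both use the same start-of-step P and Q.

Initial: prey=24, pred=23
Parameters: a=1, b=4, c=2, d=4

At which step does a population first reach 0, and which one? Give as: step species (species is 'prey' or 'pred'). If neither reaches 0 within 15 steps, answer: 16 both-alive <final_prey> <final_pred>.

Answer: 2 prey

Derivation:
Step 1: prey: 24+2-22=4; pred: 23+11-9=25
Step 2: prey: 4+0-4=0; pred: 25+2-10=17
First extinction: prey at step 2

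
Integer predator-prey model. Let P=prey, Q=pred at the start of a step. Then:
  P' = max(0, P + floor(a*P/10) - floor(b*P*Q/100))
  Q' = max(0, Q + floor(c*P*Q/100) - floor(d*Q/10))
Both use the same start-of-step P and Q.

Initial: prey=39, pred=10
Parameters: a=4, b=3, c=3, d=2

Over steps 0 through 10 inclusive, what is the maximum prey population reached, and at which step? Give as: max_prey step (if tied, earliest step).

Step 1: prey: 39+15-11=43; pred: 10+11-2=19
Step 2: prey: 43+17-24=36; pred: 19+24-3=40
Step 3: prey: 36+14-43=7; pred: 40+43-8=75
Step 4: prey: 7+2-15=0; pred: 75+15-15=75
Step 5: prey: 0+0-0=0; pred: 75+0-15=60
Step 6: prey: 0+0-0=0; pred: 60+0-12=48
Step 7: prey: 0+0-0=0; pred: 48+0-9=39
Step 8: prey: 0+0-0=0; pred: 39+0-7=32
Step 9: prey: 0+0-0=0; pred: 32+0-6=26
Step 10: prey: 0+0-0=0; pred: 26+0-5=21
Max prey = 43 at step 1

Answer: 43 1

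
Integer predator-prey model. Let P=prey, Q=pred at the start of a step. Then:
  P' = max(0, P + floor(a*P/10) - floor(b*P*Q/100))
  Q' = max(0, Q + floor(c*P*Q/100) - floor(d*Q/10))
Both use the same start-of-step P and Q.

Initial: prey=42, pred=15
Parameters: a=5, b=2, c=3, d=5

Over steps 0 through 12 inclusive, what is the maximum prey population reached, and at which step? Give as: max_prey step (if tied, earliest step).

Step 1: prey: 42+21-12=51; pred: 15+18-7=26
Step 2: prey: 51+25-26=50; pred: 26+39-13=52
Step 3: prey: 50+25-52=23; pred: 52+78-26=104
Step 4: prey: 23+11-47=0; pred: 104+71-52=123
Step 5: prey: 0+0-0=0; pred: 123+0-61=62
Step 6: prey: 0+0-0=0; pred: 62+0-31=31
Step 7: prey: 0+0-0=0; pred: 31+0-15=16
Step 8: prey: 0+0-0=0; pred: 16+0-8=8
Step 9: prey: 0+0-0=0; pred: 8+0-4=4
Step 10: prey: 0+0-0=0; pred: 4+0-2=2
Step 11: prey: 0+0-0=0; pred: 2+0-1=1
Step 12: prey: 0+0-0=0; pred: 1+0-0=1
Max prey = 51 at step 1

Answer: 51 1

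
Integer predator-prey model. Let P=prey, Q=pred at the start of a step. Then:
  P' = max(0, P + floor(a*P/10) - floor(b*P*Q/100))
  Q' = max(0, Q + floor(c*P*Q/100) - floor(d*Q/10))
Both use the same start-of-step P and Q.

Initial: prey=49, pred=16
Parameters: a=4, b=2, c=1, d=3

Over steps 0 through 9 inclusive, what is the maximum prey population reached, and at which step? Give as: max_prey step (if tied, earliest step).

Answer: 54 2

Derivation:
Step 1: prey: 49+19-15=53; pred: 16+7-4=19
Step 2: prey: 53+21-20=54; pred: 19+10-5=24
Step 3: prey: 54+21-25=50; pred: 24+12-7=29
Step 4: prey: 50+20-29=41; pred: 29+14-8=35
Step 5: prey: 41+16-28=29; pred: 35+14-10=39
Step 6: prey: 29+11-22=18; pred: 39+11-11=39
Step 7: prey: 18+7-14=11; pred: 39+7-11=35
Step 8: prey: 11+4-7=8; pred: 35+3-10=28
Step 9: prey: 8+3-4=7; pred: 28+2-8=22
Max prey = 54 at step 2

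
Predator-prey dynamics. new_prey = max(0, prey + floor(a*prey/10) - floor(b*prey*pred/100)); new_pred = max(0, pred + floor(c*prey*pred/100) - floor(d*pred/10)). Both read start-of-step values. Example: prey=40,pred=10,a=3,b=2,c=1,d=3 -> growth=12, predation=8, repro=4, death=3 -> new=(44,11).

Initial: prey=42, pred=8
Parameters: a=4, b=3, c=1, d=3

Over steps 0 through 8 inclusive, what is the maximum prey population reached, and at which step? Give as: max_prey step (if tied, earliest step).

Answer: 59 3

Derivation:
Step 1: prey: 42+16-10=48; pred: 8+3-2=9
Step 2: prey: 48+19-12=55; pred: 9+4-2=11
Step 3: prey: 55+22-18=59; pred: 11+6-3=14
Step 4: prey: 59+23-24=58; pred: 14+8-4=18
Step 5: prey: 58+23-31=50; pred: 18+10-5=23
Step 6: prey: 50+20-34=36; pred: 23+11-6=28
Step 7: prey: 36+14-30=20; pred: 28+10-8=30
Step 8: prey: 20+8-18=10; pred: 30+6-9=27
Max prey = 59 at step 3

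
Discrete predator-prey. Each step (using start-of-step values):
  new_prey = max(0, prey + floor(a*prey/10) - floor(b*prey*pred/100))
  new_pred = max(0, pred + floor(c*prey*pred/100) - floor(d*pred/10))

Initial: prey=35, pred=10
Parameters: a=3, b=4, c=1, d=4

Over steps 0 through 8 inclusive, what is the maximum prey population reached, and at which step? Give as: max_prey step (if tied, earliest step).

Step 1: prey: 35+10-14=31; pred: 10+3-4=9
Step 2: prey: 31+9-11=29; pred: 9+2-3=8
Step 3: prey: 29+8-9=28; pred: 8+2-3=7
Step 4: prey: 28+8-7=29; pred: 7+1-2=6
Step 5: prey: 29+8-6=31; pred: 6+1-2=5
Step 6: prey: 31+9-6=34; pred: 5+1-2=4
Step 7: prey: 34+10-5=39; pred: 4+1-1=4
Step 8: prey: 39+11-6=44; pred: 4+1-1=4
Max prey = 44 at step 8

Answer: 44 8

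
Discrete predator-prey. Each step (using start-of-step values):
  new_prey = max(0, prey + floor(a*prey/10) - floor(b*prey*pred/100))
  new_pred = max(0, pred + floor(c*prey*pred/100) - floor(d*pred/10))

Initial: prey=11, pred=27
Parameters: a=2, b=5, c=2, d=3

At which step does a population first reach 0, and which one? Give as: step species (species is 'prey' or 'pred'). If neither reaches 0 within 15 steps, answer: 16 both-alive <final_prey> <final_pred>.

Answer: 1 prey

Derivation:
Step 1: prey: 11+2-14=0; pred: 27+5-8=24
First extinction: prey at step 1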